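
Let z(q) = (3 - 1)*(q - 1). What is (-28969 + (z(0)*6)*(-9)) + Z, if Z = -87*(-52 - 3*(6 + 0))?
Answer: -22771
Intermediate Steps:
z(q) = -2 + 2*q (z(q) = 2*(-1 + q) = -2 + 2*q)
Z = 6090 (Z = -87*(-52 - 3*6) = -87*(-52 - 18) = -87*(-70) = 6090)
(-28969 + (z(0)*6)*(-9)) + Z = (-28969 + ((-2 + 2*0)*6)*(-9)) + 6090 = (-28969 + ((-2 + 0)*6)*(-9)) + 6090 = (-28969 - 2*6*(-9)) + 6090 = (-28969 - 12*(-9)) + 6090 = (-28969 + 108) + 6090 = -28861 + 6090 = -22771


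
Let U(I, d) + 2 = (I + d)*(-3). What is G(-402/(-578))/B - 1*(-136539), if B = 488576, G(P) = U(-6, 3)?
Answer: 66709678471/488576 ≈ 1.3654e+5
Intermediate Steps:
U(I, d) = -2 - 3*I - 3*d (U(I, d) = -2 + (I + d)*(-3) = -2 + (-3*I - 3*d) = -2 - 3*I - 3*d)
G(P) = 7 (G(P) = -2 - 3*(-6) - 3*3 = -2 + 18 - 9 = 7)
G(-402/(-578))/B - 1*(-136539) = 7/488576 - 1*(-136539) = 7*(1/488576) + 136539 = 7/488576 + 136539 = 66709678471/488576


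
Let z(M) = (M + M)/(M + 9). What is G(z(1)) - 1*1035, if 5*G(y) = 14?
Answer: -5161/5 ≈ -1032.2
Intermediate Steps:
z(M) = 2*M/(9 + M) (z(M) = (2*M)/(9 + M) = 2*M/(9 + M))
G(y) = 14/5 (G(y) = (⅕)*14 = 14/5)
G(z(1)) - 1*1035 = 14/5 - 1*1035 = 14/5 - 1035 = -5161/5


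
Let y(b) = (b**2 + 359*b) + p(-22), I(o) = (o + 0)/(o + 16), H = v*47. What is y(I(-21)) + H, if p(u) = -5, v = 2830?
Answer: 3363261/25 ≈ 1.3453e+5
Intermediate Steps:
H = 133010 (H = 2830*47 = 133010)
I(o) = o/(16 + o)
y(b) = -5 + b**2 + 359*b (y(b) = (b**2 + 359*b) - 5 = -5 + b**2 + 359*b)
y(I(-21)) + H = (-5 + (-21/(16 - 21))**2 + 359*(-21/(16 - 21))) + 133010 = (-5 + (-21/(-5))**2 + 359*(-21/(-5))) + 133010 = (-5 + (-21*(-1/5))**2 + 359*(-21*(-1/5))) + 133010 = (-5 + (21/5)**2 + 359*(21/5)) + 133010 = (-5 + 441/25 + 7539/5) + 133010 = 38011/25 + 133010 = 3363261/25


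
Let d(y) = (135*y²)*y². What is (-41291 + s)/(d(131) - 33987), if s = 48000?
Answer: 6709/39757455348 ≈ 1.6875e-7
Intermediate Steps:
d(y) = 135*y⁴
(-41291 + s)/(d(131) - 33987) = (-41291 + 48000)/(135*131⁴ - 33987) = 6709/(135*294499921 - 33987) = 6709/(39757489335 - 33987) = 6709/39757455348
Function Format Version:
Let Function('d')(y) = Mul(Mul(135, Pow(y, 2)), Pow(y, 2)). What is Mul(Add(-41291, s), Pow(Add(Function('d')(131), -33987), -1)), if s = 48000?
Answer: Rational(6709, 39757455348) ≈ 1.6875e-7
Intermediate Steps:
Function('d')(y) = Mul(135, Pow(y, 4))
Mul(Add(-41291, s), Pow(Add(Function('d')(131), -33987), -1)) = Mul(Add(-41291, 48000), Pow(Add(Mul(135, Pow(131, 4)), -33987), -1)) = Mul(6709, Pow(Add(Mul(135, 294499921), -33987), -1)) = Mul(6709, Pow(Add(39757489335, -33987), -1)) = Mul(6709, Pow(39757455348, -1)) = Mul(6709, Rational(1, 39757455348)) = Rational(6709, 39757455348)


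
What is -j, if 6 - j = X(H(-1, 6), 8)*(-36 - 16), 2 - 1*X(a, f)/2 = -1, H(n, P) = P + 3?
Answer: -318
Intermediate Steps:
H(n, P) = 3 + P
X(a, f) = 6 (X(a, f) = 4 - 2*(-1) = 4 + 2 = 6)
j = 318 (j = 6 - 6*(-36 - 16) = 6 - 6*(-52) = 6 - 1*(-312) = 6 + 312 = 318)
-j = -1*318 = -318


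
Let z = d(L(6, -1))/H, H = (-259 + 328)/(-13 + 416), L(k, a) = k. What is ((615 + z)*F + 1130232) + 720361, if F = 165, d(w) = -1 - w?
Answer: 44742409/23 ≈ 1.9453e+6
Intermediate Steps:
H = 69/403 ≈ 0.17122
z = -2821/69 (z = (-1 - 1*6)/(69/403) = (-1 - 6)*(403/69) = -7*403/69 = -2821/69 ≈ -40.884)
((615 + z)*F + 1130232) + 720361 = ((615 - 2821/69)*165 + 1130232) + 720361 = ((39614/69)*165 + 1130232) + 720361 = (2178770/23 + 1130232) + 720361 = 28174106/23 + 720361 = 44742409/23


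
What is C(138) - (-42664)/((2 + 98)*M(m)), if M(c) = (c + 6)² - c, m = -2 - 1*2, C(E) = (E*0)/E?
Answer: 5333/100 ≈ 53.330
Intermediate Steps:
C(E) = 0 (C(E) = 0/E = 0)
m = -4 (m = -2 - 2 = -4)
M(c) = (6 + c)² - c
C(138) - (-42664)/((2 + 98)*M(m)) = 0 - (-42664)/((2 + 98)*((6 - 4)² - 1*(-4))) = 0 - (-42664)/(100*(2² + 4)) = 0 - (-42664)/(100*(4 + 4)) = 0 - (-42664)/(100*8) = 0 - (-42664)/800 = 0 - 1*(-5333/100) = 0 + 5333/100 = 5333/100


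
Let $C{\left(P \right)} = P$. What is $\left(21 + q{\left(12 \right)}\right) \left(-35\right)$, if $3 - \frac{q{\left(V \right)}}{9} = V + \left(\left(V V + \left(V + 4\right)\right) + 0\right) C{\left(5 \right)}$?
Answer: $254100$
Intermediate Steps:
$q{\left(V \right)} = -153 - 54 V - 45 V^{2}$ ($q{\left(V \right)} = 27 - 9 \left(V + \left(\left(V V + \left(V + 4\right)\right) + 0\right) 5\right) = 27 - 9 \left(V + \left(\left(V^{2} + \left(4 + V\right)\right) + 0\right) 5\right) = 27 - 9 \left(V + \left(\left(4 + V + V^{2}\right) + 0\right) 5\right) = 27 - 9 \left(V + \left(4 + V + V^{2}\right) 5\right) = 27 - 9 \left(V + \left(20 + 5 V + 5 V^{2}\right)\right) = 27 - 9 \left(20 + 5 V^{2} + 6 V\right) = 27 - \left(180 + 45 V^{2} + 54 V\right) = -153 - 54 V - 45 V^{2}$)
$\left(21 + q{\left(12 \right)}\right) \left(-35\right) = \left(21 - \left(801 + 6480\right)\right) \left(-35\right) = \left(21 - 7281\right) \left(-35\right) = \left(-7260\right) \left(-35\right) = 254100$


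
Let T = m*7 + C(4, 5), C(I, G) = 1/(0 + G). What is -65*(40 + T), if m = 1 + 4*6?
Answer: -13988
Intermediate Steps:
m = 25 (m = 1 + 24 = 25)
C(I, G) = 1/G
T = 876/5 (T = 25*7 + 1/5 = 175 + ⅕ = 876/5 ≈ 175.20)
-65*(40 + T) = -65*(40 + 876/5) = -65*1076/5 = -13988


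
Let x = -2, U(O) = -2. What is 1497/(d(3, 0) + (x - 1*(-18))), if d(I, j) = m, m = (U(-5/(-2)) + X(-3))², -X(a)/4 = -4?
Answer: 1497/212 ≈ 7.0613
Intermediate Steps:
X(a) = 16 (X(a) = -4*(-4) = 16)
m = 196 (m = (-2 + 16)² = 14² = 196)
d(I, j) = 196
1497/(d(3, 0) + (x - 1*(-18))) = 1497/(196 + (-2 - 1*(-18))) = 1497/(196 + (-2 + 18)) = 1497/(196 + 16) = 1497/212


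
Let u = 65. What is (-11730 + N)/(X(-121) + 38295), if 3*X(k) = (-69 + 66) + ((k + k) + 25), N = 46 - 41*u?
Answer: -43047/114665 ≈ -0.37542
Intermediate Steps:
N = -2619 (N = 46 - 41*65 = 46 - 2665 = -2619)
X(k) = 22/3 + 2*k/3 (X(k) = ((-69 + 66) + ((k + k) + 25))/3 = (-3 + (2*k + 25))/3 = (-3 + (25 + 2*k))/3 = (22 + 2*k)/3 = 22/3 + 2*k/3)
(-11730 + N)/(X(-121) + 38295) = (-11730 - 2619)/((22/3 + (⅔)*(-121)) + 38295) = -14349/((22/3 - 242/3) + 38295) = -14349/(-220/3 + 38295) = -14349/114665/3 = -14349*3/114665 = -43047/114665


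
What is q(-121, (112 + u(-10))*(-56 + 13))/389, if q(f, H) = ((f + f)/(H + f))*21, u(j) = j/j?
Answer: 847/322870 ≈ 0.0026233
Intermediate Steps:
u(j) = 1
q(f, H) = 42*f/(H + f) (q(f, H) = ((2*f)/(H + f))*21 = (2*f/(H + f))*21 = 42*f/(H + f))
q(-121, (112 + u(-10))*(-56 + 13))/389 = (42*(-121)/((112 + 1)*(-56 + 13) - 121))/389 = (42*(-121)/(113*(-43) - 121))*(1/389) = (42*(-121)/(-4859 - 121))*(1/389) = (42*(-121)/(-4980))*(1/389) = (42*(-121)*(-1/4980))*(1/389) = (847/830)*(1/389) = 847/322870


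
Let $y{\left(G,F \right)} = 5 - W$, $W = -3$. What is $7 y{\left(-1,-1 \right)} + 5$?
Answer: $61$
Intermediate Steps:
$y{\left(G,F \right)} = 8$ ($y{\left(G,F \right)} = 5 - -3 = 5 + 3 = 8$)
$7 y{\left(-1,-1 \right)} + 5 = 7 \cdot 8 + 5 = 56 + 5 = 61$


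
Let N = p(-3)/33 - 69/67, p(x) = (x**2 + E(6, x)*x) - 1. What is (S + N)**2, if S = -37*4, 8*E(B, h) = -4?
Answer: 432617961169/19554084 ≈ 22124.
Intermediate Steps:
E(B, h) = -1/2 (E(B, h) = (1/8)*(-4) = -1/2)
S = -148
p(x) = -1 + x**2 - x/2 (p(x) = (x**2 - x/2) - 1 = -1 + x**2 - x/2)
N = -3281/4422 (N = (-1 + (-3)**2 - 1/2*(-3))/33 - 69/67 = (-1 + 9 + 3/2)*(1/33) - 69*1/67 = (19/2)*(1/33) - 69/67 = 19/66 - 69/67 = -3281/4422 ≈ -0.74197)
(S + N)**2 = (-148 - 3281/4422)**2 = (-657737/4422)**2 = 432617961169/19554084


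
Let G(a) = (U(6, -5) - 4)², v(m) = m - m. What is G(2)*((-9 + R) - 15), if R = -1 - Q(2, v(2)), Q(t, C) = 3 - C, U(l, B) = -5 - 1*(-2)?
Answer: -1372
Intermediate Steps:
U(l, B) = -3 (U(l, B) = -5 + 2 = -3)
v(m) = 0
G(a) = 49 (G(a) = (-3 - 4)² = (-7)² = 49)
R = -4 (R = -1 - (3 - 1*0) = -1 - (3 + 0) = -1 - 1*3 = -1 - 3 = -4)
G(2)*((-9 + R) - 15) = 49*((-9 - 4) - 15) = 49*(-13 - 15) = 49*(-28) = -1372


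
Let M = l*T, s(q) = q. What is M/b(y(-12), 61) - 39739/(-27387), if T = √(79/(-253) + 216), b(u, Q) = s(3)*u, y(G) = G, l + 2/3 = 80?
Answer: 39739/27387 - 119*√13805957/13662 ≈ -30.913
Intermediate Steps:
l = 238/3 (l = -⅔ + 80 = 238/3 ≈ 79.333)
b(u, Q) = 3*u
T = √13805957/253 (T = √(79*(-1/253) + 216) = √(-79/253 + 216) = √(54569/253) = √13805957/253 ≈ 14.686)
M = 238*√13805957/759 (M = 238*(√13805957/253)/3 = 238*√13805957/759 ≈ 1165.1)
M/b(y(-12), 61) - 39739/(-27387) = (238*√13805957/759)/((3*(-12))) - 39739/(-27387) = (238*√13805957/759)/(-36) - 39739*(-1/27387) = (238*√13805957/759)*(-1/36) + 39739/27387 = -119*√13805957/13662 + 39739/27387 = 39739/27387 - 119*√13805957/13662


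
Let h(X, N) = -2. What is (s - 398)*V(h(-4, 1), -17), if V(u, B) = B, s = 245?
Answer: 2601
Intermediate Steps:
(s - 398)*V(h(-4, 1), -17) = (245 - 398)*(-17) = -153*(-17) = 2601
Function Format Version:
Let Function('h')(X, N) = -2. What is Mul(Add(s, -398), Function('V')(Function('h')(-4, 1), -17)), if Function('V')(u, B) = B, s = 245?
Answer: 2601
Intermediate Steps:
Mul(Add(s, -398), Function('V')(Function('h')(-4, 1), -17)) = Mul(Add(245, -398), -17) = Mul(-153, -17) = 2601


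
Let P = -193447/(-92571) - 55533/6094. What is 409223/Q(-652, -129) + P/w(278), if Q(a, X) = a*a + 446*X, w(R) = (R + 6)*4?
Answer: 2210117777597329/1996244752323360 ≈ 1.1071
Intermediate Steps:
w(R) = 24 + 4*R (w(R) = (6 + R)*4 = 24 + 4*R)
P = -3961879325/564127674 (P = -193447*(-1/92571) - 55533*1/6094 = 193447/92571 - 55533/6094 = -3961879325/564127674 ≈ -7.0230)
Q(a, X) = a**2 + 446*X
409223/Q(-652, -129) + P/w(278) = 409223/((-652)**2 + 446*(-129)) - 3961879325/(564127674*(24 + 4*278)) = 409223/(425104 - 57534) - 3961879325/(564127674*(24 + 1112)) = 409223/367570 - 3961879325/564127674/1136 = 409223*(1/367570) - 3961879325/564127674*1/1136 = 409223/367570 - 3961879325/640849037664 = 2210117777597329/1996244752323360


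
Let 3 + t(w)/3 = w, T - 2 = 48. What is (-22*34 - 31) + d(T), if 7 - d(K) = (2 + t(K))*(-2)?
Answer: -486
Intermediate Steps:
T = 50 (T = 2 + 48 = 50)
t(w) = -9 + 3*w
d(K) = -7 + 6*K (d(K) = 7 - (2 + (-9 + 3*K))*(-2) = 7 - (-7 + 3*K)*(-2) = 7 - (14 - 6*K) = 7 + (-14 + 6*K) = -7 + 6*K)
(-22*34 - 31) + d(T) = (-22*34 - 31) + (-7 + 6*50) = (-748 - 31) + (-7 + 300) = -779 + 293 = -486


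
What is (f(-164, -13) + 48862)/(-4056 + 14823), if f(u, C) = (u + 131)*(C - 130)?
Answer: 53581/10767 ≈ 4.9764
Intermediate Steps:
f(u, C) = (-130 + C)*(131 + u) (f(u, C) = (131 + u)*(-130 + C) = (-130 + C)*(131 + u))
(f(-164, -13) + 48862)/(-4056 + 14823) = ((-17030 - 130*(-164) + 131*(-13) - 13*(-164)) + 48862)/(-4056 + 14823) = ((-17030 + 21320 - 1703 + 2132) + 48862)/10767 = (4719 + 48862)*(1/10767) = 53581*(1/10767) = 53581/10767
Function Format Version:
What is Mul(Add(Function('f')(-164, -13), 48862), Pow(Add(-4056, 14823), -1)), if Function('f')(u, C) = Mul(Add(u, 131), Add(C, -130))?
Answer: Rational(53581, 10767) ≈ 4.9764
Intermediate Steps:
Function('f')(u, C) = Mul(Add(-130, C), Add(131, u)) (Function('f')(u, C) = Mul(Add(131, u), Add(-130, C)) = Mul(Add(-130, C), Add(131, u)))
Mul(Add(Function('f')(-164, -13), 48862), Pow(Add(-4056, 14823), -1)) = Mul(Add(Add(-17030, Mul(-130, -164), Mul(131, -13), Mul(-13, -164)), 48862), Pow(Add(-4056, 14823), -1)) = Mul(Add(Add(-17030, 21320, -1703, 2132), 48862), Pow(10767, -1)) = Mul(Add(4719, 48862), Rational(1, 10767)) = Mul(53581, Rational(1, 10767)) = Rational(53581, 10767)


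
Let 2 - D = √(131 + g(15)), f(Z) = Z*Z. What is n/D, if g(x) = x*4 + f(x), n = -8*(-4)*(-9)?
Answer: 144/103 + 288*√26/103 ≈ 15.656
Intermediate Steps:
f(Z) = Z²
n = -288 (n = 32*(-9) = -288)
g(x) = x² + 4*x (g(x) = x*4 + x² = 4*x + x² = x² + 4*x)
D = 2 - 4*√26 (D = 2 - √(131 + 15*(4 + 15)) = 2 - √(131 + 15*19) = 2 - √(131 + 285) = 2 - √416 = 2 - 4*√26 ≈ -18.396)
n/D = -288/(2 - 4*√26)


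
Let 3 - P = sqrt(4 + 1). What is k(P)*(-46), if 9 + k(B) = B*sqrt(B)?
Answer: 414 - 46*(3 - sqrt(5))**(3/2) ≈ 383.29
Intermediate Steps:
P = 3 - sqrt(5) (P = 3 - sqrt(4 + 1) = 3 - sqrt(5) ≈ 0.76393)
k(B) = -9 + B**(3/2) (k(B) = -9 + B*sqrt(B) = -9 + B**(3/2))
k(P)*(-46) = (-9 + (3 - sqrt(5))**(3/2))*(-46) = 414 - 46*(3 - sqrt(5))**(3/2)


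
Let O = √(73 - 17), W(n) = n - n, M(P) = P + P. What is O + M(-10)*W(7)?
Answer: 2*√14 ≈ 7.4833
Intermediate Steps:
M(P) = 2*P
W(n) = 0
O = 2*√14 (O = √56 = 2*√14 ≈ 7.4833)
O + M(-10)*W(7) = 2*√14 + (2*(-10))*0 = 2*√14 - 20*0 = 2*√14 + 0 = 2*√14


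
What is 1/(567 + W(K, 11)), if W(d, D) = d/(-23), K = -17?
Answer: 23/13058 ≈ 0.0017614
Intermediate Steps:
W(d, D) = -d/23 (W(d, D) = d*(-1/23) = -d/23)
1/(567 + W(K, 11)) = 1/(567 - 1/23*(-17)) = 1/(567 + 17/23) = 1/(13058/23) = 23/13058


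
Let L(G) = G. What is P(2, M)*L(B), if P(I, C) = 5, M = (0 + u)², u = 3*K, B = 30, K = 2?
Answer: 150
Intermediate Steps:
u = 6 (u = 3*2 = 6)
M = 36 (M = (0 + 6)² = 6² = 36)
P(2, M)*L(B) = 5*30 = 150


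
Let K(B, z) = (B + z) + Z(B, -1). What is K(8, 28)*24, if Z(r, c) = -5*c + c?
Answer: 960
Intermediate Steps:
Z(r, c) = -4*c
K(B, z) = 4 + B + z (K(B, z) = (B + z) - 4*(-1) = (B + z) + 4 = 4 + B + z)
K(8, 28)*24 = (4 + 8 + 28)*24 = 40*24 = 960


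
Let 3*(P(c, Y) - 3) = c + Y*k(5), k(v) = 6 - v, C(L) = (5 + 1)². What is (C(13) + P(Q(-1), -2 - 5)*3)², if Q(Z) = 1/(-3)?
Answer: 12769/9 ≈ 1418.8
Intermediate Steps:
C(L) = 36 (C(L) = 6² = 36)
Q(Z) = -⅓
P(c, Y) = 3 + Y/3 + c/3 (P(c, Y) = 3 + (c + Y*(6 - 1*5))/3 = 3 + (c + Y*(6 - 5))/3 = 3 + (c + Y*1)/3 = 3 + (c + Y)/3 = 3 + (Y + c)/3 = 3 + (Y/3 + c/3) = 3 + Y/3 + c/3)
(C(13) + P(Q(-1), -2 - 5)*3)² = (36 + (3 + (-2 - 5)/3 + (⅓)*(-⅓))*3)² = (36 + (3 + (⅓)*(-7) - ⅑)*3)² = (36 + (3 - 7/3 - ⅑)*3)² = (36 + (5/9)*3)² = (36 + 5/3)² = (113/3)² = 12769/9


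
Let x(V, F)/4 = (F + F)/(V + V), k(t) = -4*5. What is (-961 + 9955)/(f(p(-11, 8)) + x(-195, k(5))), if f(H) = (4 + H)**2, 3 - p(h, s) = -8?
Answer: 350766/8791 ≈ 39.901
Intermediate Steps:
p(h, s) = 11 (p(h, s) = 3 - 1*(-8) = 3 + 8 = 11)
k(t) = -20
x(V, F) = 4*F/V (x(V, F) = 4*((F + F)/(V + V)) = 4*((2*F)/((2*V))) = 4*((2*F)*(1/(2*V))) = 4*(F/V) = 4*F/V)
(-961 + 9955)/(f(p(-11, 8)) + x(-195, k(5))) = (-961 + 9955)/((4 + 11)**2 + 4*(-20)/(-195)) = 8994/(15**2 + 4*(-20)*(-1/195)) = 8994/(225 + 16/39) = 8994/(8791/39) = 8994*(39/8791) = 350766/8791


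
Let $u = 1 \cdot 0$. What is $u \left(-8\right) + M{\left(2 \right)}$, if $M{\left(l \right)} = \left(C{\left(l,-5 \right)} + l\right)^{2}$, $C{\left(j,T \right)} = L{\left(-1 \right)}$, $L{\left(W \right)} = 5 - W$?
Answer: $64$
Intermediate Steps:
$C{\left(j,T \right)} = 6$ ($C{\left(j,T \right)} = 5 - -1 = 5 + 1 = 6$)
$M{\left(l \right)} = \left(6 + l\right)^{2}$
$u = 0$
$u \left(-8\right) + M{\left(2 \right)} = 0 \left(-8\right) + \left(6 + 2\right)^{2} = 0 + 8^{2} = 0 + 64 = 64$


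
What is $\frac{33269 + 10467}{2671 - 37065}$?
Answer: $- \frac{21868}{17197} \approx -1.2716$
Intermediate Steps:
$\frac{33269 + 10467}{2671 - 37065} = \frac{43736}{-34394} = 43736 \left(- \frac{1}{34394}\right) = - \frac{21868}{17197}$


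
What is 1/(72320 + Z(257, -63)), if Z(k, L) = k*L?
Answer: 1/56129 ≈ 1.7816e-5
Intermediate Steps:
Z(k, L) = L*k
1/(72320 + Z(257, -63)) = 1/(72320 - 63*257) = 1/(72320 - 16191) = 1/56129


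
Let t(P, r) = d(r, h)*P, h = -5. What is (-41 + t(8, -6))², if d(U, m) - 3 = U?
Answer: 4225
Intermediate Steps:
d(U, m) = 3 + U
t(P, r) = P*(3 + r) (t(P, r) = (3 + r)*P = P*(3 + r))
(-41 + t(8, -6))² = (-41 + 8*(3 - 6))² = (-41 + 8*(-3))² = (-41 - 24)² = (-65)² = 4225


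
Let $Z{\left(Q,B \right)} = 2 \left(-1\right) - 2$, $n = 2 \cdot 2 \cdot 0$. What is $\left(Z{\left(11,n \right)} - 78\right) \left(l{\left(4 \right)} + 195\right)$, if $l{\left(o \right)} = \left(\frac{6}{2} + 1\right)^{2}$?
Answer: $-17302$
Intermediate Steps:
$n = 0$ ($n = 4 \cdot 0 = 0$)
$Z{\left(Q,B \right)} = -4$ ($Z{\left(Q,B \right)} = -2 - 2 = -4$)
$l{\left(o \right)} = 16$ ($l{\left(o \right)} = \left(6 \cdot \frac{1}{2} + 1\right)^{2} = \left(3 + 1\right)^{2} = 4^{2} = 16$)
$\left(Z{\left(11,n \right)} - 78\right) \left(l{\left(4 \right)} + 195\right) = \left(-4 - 78\right) \left(16 + 195\right) = \left(-82\right) 211 = -17302$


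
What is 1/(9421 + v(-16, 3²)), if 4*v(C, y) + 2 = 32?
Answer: 2/18857 ≈ 0.00010606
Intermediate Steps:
v(C, y) = 15/2 (v(C, y) = -½ + (¼)*32 = -½ + 8 = 15/2)
1/(9421 + v(-16, 3²)) = 1/(9421 + 15/2) = 1/(18857/2) = 2/18857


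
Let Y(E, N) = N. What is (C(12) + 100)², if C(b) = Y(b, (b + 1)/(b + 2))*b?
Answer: 605284/49 ≈ 12353.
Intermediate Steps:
C(b) = b*(1 + b)/(2 + b) (C(b) = ((b + 1)/(b + 2))*b = ((1 + b)/(2 + b))*b = b*(1 + b)/(2 + b))
(C(12) + 100)² = (12*(1 + 12)/(2 + 12) + 100)² = (12*13/14 + 100)² = (12*(1/14)*13 + 100)² = (78/7 + 100)² = (778/7)² = 605284/49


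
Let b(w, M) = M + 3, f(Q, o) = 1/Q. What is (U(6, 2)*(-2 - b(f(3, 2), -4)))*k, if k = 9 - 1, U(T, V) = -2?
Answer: 16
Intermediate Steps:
b(w, M) = 3 + M
k = 8
(U(6, 2)*(-2 - b(f(3, 2), -4)))*k = -2*(-2 - (3 - 4))*8 = -2*(-2 - 1*(-1))*8 = -2*(-2 + 1)*8 = -2*(-1)*8 = 2*8 = 16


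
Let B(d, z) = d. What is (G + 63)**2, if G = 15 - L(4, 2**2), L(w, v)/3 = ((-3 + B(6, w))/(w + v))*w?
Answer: 21609/4 ≈ 5402.3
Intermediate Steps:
L(w, v) = 9*w/(v + w) (L(w, v) = 3*(((-3 + 6)/(w + v))*w) = 3*((3/(v + w))*w) = 3*(3*w/(v + w)) = 9*w/(v + w))
G = 21/2 (G = 15 - 9*4/(2**2 + 4) = 15 - 9*4/(4 + 4) = 15 - 9*4/8 = 15 - 1*9/2 = 15 - 9/2 = 21/2 ≈ 10.500)
(G + 63)**2 = (21/2 + 63)**2 = (147/2)**2 = 21609/4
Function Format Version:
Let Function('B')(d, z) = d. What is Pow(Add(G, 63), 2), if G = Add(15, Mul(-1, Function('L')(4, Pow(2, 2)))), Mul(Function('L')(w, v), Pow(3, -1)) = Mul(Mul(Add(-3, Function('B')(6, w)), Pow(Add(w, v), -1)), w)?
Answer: Rational(21609, 4) ≈ 5402.3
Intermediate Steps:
Function('L')(w, v) = Mul(9, w, Pow(Add(v, w), -1)) (Function('L')(w, v) = Mul(3, Mul(Mul(Add(-3, 6), Pow(Add(w, v), -1)), w)) = Mul(3, Mul(Mul(3, Pow(Add(v, w), -1)), w)) = Mul(3, Mul(3, w, Pow(Add(v, w), -1))) = Mul(9, w, Pow(Add(v, w), -1)))
G = Rational(21, 2) (G = Add(15, Mul(-1, Mul(9, 4, Pow(Add(Pow(2, 2), 4), -1)))) = Add(15, Mul(-1, Mul(9, 4, Pow(Add(4, 4), -1)))) = Add(15, Mul(-1, Mul(9, 4, Pow(8, -1)))) = Add(15, Mul(-1, Mul(9, 4, Rational(1, 8)))) = Add(15, Mul(-1, Rational(9, 2))) = Add(15, Rational(-9, 2)) = Rational(21, 2) ≈ 10.500)
Pow(Add(G, 63), 2) = Pow(Add(Rational(21, 2), 63), 2) = Pow(Rational(147, 2), 2) = Rational(21609, 4)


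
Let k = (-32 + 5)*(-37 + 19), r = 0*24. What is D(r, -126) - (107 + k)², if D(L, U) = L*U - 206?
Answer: -351855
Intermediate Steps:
r = 0
k = 486 (k = -27*(-18) = 486)
D(L, U) = -206 + L*U
D(r, -126) - (107 + k)² = (-206 + 0*(-126)) - (107 + 486)² = (-206 + 0) - 1*593² = -206 - 1*351649 = -206 - 351649 = -351855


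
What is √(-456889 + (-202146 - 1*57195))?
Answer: I*√716230 ≈ 846.3*I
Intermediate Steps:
√(-456889 + (-202146 - 1*57195)) = √(-456889 + (-202146 - 57195)) = √(-456889 - 259341) = √(-716230) = I*√716230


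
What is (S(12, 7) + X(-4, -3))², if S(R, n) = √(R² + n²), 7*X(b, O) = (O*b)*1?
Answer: 9601/49 + 24*√193/7 ≈ 243.57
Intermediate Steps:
X(b, O) = O*b/7 (X(b, O) = ((O*b)*1)/7 = (O*b)/7 = O*b/7)
(S(12, 7) + X(-4, -3))² = (√(12² + 7²) + (⅐)*(-3)*(-4))² = (√(144 + 49) + 12/7)² = (√193 + 12/7)² = (12/7 + √193)²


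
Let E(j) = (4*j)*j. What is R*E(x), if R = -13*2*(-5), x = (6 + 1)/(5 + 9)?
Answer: 130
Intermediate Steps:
x = ½ (x = 7/14 = 7*(1/14) = ½ ≈ 0.50000)
R = 130 (R = -26*(-5) = 130)
E(j) = 4*j²
R*E(x) = 130*(4*(½)²) = 130*(4*(¼)) = 130*1 = 130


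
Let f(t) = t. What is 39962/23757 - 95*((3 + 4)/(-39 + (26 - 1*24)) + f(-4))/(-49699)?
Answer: 73134821381/43685868291 ≈ 1.6741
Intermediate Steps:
39962/23757 - 95*((3 + 4)/(-39 + (26 - 1*24)) + f(-4))/(-49699) = 39962/23757 - 95*((3 + 4)/(-39 + (26 - 1*24)) - 4)/(-49699) = 39962*(1/23757) - 95*(7/(-39 + (26 - 24)) - 4)*(-1/49699) = 39962/23757 - 95*(7/(-39 + 2) - 4)*(-1/49699) = 39962/23757 - 95*(7/(-37) - 4)*(-1/49699) = 39962/23757 - 95*(7*(-1/37) - 4)*(-1/49699) = 39962/23757 - 95*(-7/37 - 4)*(-1/49699) = 39962/23757 - 95*(-155/37)*(-1/49699) = 39962/23757 + (14725/37)*(-1/49699) = 39962/23757 - 14725/1838863 = 73134821381/43685868291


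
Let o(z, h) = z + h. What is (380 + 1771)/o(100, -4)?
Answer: 717/32 ≈ 22.406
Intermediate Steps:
o(z, h) = h + z
(380 + 1771)/o(100, -4) = (380 + 1771)/(-4 + 100) = 2151/96 = 2151*(1/96) = 717/32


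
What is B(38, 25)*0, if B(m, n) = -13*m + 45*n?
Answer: 0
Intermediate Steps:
B(38, 25)*0 = (-13*38 + 45*25)*0 = (-494 + 1125)*0 = 631*0 = 0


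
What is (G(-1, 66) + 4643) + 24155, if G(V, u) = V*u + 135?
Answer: 28867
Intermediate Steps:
G(V, u) = 135 + V*u
(G(-1, 66) + 4643) + 24155 = ((135 - 1*66) + 4643) + 24155 = ((135 - 66) + 4643) + 24155 = (69 + 4643) + 24155 = 4712 + 24155 = 28867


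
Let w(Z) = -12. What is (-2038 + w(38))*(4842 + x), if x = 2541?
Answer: -15135150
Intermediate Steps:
(-2038 + w(38))*(4842 + x) = (-2038 - 12)*(4842 + 2541) = -2050*7383 = -15135150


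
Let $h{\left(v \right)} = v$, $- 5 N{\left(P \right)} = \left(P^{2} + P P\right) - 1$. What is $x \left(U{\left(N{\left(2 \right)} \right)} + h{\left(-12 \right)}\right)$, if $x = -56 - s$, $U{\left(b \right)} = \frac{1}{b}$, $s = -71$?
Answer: $- \frac{1335}{7} \approx -190.71$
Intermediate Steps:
$N{\left(P \right)} = \frac{1}{5} - \frac{2 P^{2}}{5}$ ($N{\left(P \right)} = - \frac{\left(P^{2} + P P\right) - 1}{5} = - \frac{\left(P^{2} + P^{2}\right) - 1}{5} = - \frac{2 P^{2} - 1}{5} = - \frac{-1 + 2 P^{2}}{5} = \frac{1}{5} - \frac{2 P^{2}}{5}$)
$x = 15$ ($x = -56 - -71 = -56 + 71 = 15$)
$x \left(U{\left(N{\left(2 \right)} \right)} + h{\left(-12 \right)}\right) = 15 \left(\frac{1}{\frac{1}{5} - \frac{2 \cdot 2^{2}}{5}} - 12\right) = 15 \left(\frac{1}{\frac{1}{5} - \frac{8}{5}} - 12\right) = 15 \left(\frac{1}{- \frac{7}{5}} - 12\right) = 15 \left(- \frac{5}{7} - 12\right) = 15 \left(- \frac{89}{7}\right) = - \frac{1335}{7}$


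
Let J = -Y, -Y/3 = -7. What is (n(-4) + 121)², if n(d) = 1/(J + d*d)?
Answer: 364816/25 ≈ 14593.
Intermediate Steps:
Y = 21 (Y = -3*(-7) = 21)
J = -21 (J = -1*21 = -21)
n(d) = 1/(-21 + d²) (n(d) = 1/(-21 + d*d) = 1/(-21 + d²))
(n(-4) + 121)² = (1/(-21 + (-4)²) + 121)² = (1/(-21 + 16) + 121)² = (1/(-5) + 121)² = (-⅕ + 121)² = (604/5)² = 364816/25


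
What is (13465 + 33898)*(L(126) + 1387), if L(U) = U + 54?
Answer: 74217821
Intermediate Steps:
L(U) = 54 + U
(13465 + 33898)*(L(126) + 1387) = (13465 + 33898)*((54 + 126) + 1387) = 47363*(180 + 1387) = 47363*1567 = 74217821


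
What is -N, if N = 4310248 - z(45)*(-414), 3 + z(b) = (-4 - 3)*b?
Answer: -4178596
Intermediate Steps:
z(b) = -3 - 7*b (z(b) = -3 + (-4 - 3)*b = -3 - 7*b)
N = 4178596 (N = 4310248 - (-3 - 7*45)*(-414) = 4310248 - (-3 - 315)*(-414) = 4310248 - (-318)*(-414) = 4310248 - 1*131652 = 4310248 - 131652 = 4178596)
-N = -1*4178596 = -4178596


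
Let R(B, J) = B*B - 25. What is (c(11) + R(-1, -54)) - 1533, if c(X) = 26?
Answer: -1531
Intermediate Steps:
R(B, J) = -25 + B² (R(B, J) = B² - 25 = -25 + B²)
(c(11) + R(-1, -54)) - 1533 = (26 + (-25 + (-1)²)) - 1533 = (26 + (-25 + 1)) - 1533 = (26 - 24) - 1533 = 2 - 1533 = -1531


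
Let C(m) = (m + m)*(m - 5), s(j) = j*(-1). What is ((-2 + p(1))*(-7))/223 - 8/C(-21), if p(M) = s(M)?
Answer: 5287/60879 ≈ 0.086844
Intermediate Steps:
s(j) = -j
p(M) = -M
C(m) = 2*m*(-5 + m) (C(m) = (2*m)*(-5 + m) = 2*m*(-5 + m))
((-2 + p(1))*(-7))/223 - 8/C(-21) = ((-2 - 1*1)*(-7))/223 - 8*(-1/(42*(-5 - 21))) = ((-2 - 1)*(-7))*(1/223) - 8/(2*(-21)*(-26)) = -3*(-7)*(1/223) - 8/1092 = 21*(1/223) - 8*1/1092 = 21/223 - 2/273 = 5287/60879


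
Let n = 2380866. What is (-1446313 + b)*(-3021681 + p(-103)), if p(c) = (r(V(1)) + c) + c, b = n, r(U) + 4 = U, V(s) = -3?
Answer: -2824120103382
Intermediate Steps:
r(U) = -4 + U
b = 2380866
p(c) = -7 + 2*c (p(c) = ((-4 - 3) + c) + c = (-7 + c) + c = -7 + 2*c)
(-1446313 + b)*(-3021681 + p(-103)) = (-1446313 + 2380866)*(-3021681 + (-7 + 2*(-103))) = 934553*(-3021681 + (-7 - 206)) = 934553*(-3021681 - 213) = 934553*(-3021894) = -2824120103382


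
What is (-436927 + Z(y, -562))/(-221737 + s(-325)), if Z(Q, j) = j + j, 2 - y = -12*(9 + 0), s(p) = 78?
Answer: 438051/221659 ≈ 1.9762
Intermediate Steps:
y = 110 (y = 2 - (-12)*(9 + 0) = 2 - (-12)*9 = 2 - 1*(-108) = 2 + 108 = 110)
Z(Q, j) = 2*j
(-436927 + Z(y, -562))/(-221737 + s(-325)) = (-436927 + 2*(-562))/(-221737 + 78) = (-436927 - 1124)/(-221659) = -438051*(-1/221659) = 438051/221659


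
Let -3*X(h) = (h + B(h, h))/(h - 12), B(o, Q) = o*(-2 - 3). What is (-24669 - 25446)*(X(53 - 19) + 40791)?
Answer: -22487786555/11 ≈ -2.0443e+9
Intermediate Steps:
B(o, Q) = -5*o (B(o, Q) = o*(-5) = -5*o)
X(h) = 4*h/(3*(-12 + h)) (X(h) = -(h - 5*h)/(3*(h - 12)) = -(-4*h)/(3*(-12 + h)) = -(-4)*h/(3*(-12 + h)) = 4*h/(3*(-12 + h)))
(-24669 - 25446)*(X(53 - 19) + 40791) = (-24669 - 25446)*(4*(53 - 19)/(3*(-12 + (53 - 19))) + 40791) = -50115*((4/3)*34/(-12 + 34) + 40791) = -50115*((4/3)*34/22 + 40791) = -50115*((4/3)*34*(1/22) + 40791) = -50115*(68/33 + 40791) = -50115*1346171/33 = -22487786555/11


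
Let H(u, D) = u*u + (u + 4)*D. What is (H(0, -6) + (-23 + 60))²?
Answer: 169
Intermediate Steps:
H(u, D) = u² + D*(4 + u) (H(u, D) = u² + (4 + u)*D = u² + D*(4 + u))
(H(0, -6) + (-23 + 60))² = ((0² + 4*(-6) - 6*0) + (-23 + 60))² = ((0 - 24 + 0) + 37)² = (-24 + 37)² = 13² = 169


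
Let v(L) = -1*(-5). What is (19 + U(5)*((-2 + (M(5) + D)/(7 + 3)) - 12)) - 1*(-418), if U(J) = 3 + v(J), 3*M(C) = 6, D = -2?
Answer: 325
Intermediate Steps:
M(C) = 2 (M(C) = (⅓)*6 = 2)
v(L) = 5
U(J) = 8 (U(J) = 3 + 5 = 8)
(19 + U(5)*((-2 + (M(5) + D)/(7 + 3)) - 12)) - 1*(-418) = (19 + 8*((-2 + (2 - 2)/(7 + 3)) - 12)) - 1*(-418) = (19 + 8*((-2 + 0/10) - 12)) + 418 = (19 + 8*((-2 + 0*(⅒)) - 12)) + 418 = (19 + 8*((-2 + 0) - 12)) + 418 = (19 + 8*(-2 - 12)) + 418 = (19 + 8*(-14)) + 418 = (19 - 112) + 418 = -93 + 418 = 325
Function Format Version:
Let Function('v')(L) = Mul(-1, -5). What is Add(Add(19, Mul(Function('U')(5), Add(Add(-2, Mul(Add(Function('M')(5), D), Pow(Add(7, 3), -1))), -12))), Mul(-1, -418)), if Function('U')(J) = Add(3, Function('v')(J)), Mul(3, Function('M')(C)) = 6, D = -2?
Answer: 325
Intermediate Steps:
Function('M')(C) = 2 (Function('M')(C) = Mul(Rational(1, 3), 6) = 2)
Function('v')(L) = 5
Function('U')(J) = 8 (Function('U')(J) = Add(3, 5) = 8)
Add(Add(19, Mul(Function('U')(5), Add(Add(-2, Mul(Add(Function('M')(5), D), Pow(Add(7, 3), -1))), -12))), Mul(-1, -418)) = Add(Add(19, Mul(8, Add(Add(-2, Mul(Add(2, -2), Pow(Add(7, 3), -1))), -12))), Mul(-1, -418)) = Add(Add(19, Mul(8, Add(Add(-2, Mul(0, Pow(10, -1))), -12))), 418) = Add(Add(19, Mul(8, Add(Add(-2, Mul(0, Rational(1, 10))), -12))), 418) = Add(Add(19, Mul(8, Add(Add(-2, 0), -12))), 418) = Add(Add(19, Mul(8, Add(-2, -12))), 418) = Add(Add(19, Mul(8, -14)), 418) = Add(Add(19, -112), 418) = Add(-93, 418) = 325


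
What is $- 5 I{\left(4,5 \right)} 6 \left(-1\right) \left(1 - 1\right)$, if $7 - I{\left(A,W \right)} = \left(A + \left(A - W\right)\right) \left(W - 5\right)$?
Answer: $0$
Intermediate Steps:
$I{\left(A,W \right)} = 7 - \left(-5 + W\right) \left(- W + 2 A\right)$ ($I{\left(A,W \right)} = 7 - \left(A + \left(A - W\right)\right) \left(W - 5\right) = 7 - \left(- W + 2 A\right) \left(-5 + W\right) = 7 - \left(-5 + W\right) \left(- W + 2 A\right)$)
$- 5 I{\left(4,5 \right)} 6 \left(-1\right) \left(1 - 1\right) = - 5 \left(7 + 5^{2} - 25 + 10 \cdot 4 - 8 \cdot 5\right) 6 \left(-1\right) \left(1 - 1\right) = - 5 \left(7 + 25 - 25 + 40 - 40\right) \left(\left(-6\right) 0\right) = \left(-5\right) 7 \cdot 0 = \left(-35\right) 0 = 0$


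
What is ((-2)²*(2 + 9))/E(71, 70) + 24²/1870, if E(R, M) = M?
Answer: 1226/1309 ≈ 0.93659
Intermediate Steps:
((-2)²*(2 + 9))/E(71, 70) + 24²/1870 = ((-2)²*(2 + 9))/70 + 24²/1870 = (4*11)*(1/70) + 576*(1/1870) = 44*(1/70) + 288/935 = 22/35 + 288/935 = 1226/1309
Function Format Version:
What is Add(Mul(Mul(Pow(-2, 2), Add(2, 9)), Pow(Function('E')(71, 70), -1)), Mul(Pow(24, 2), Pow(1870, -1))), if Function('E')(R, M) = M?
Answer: Rational(1226, 1309) ≈ 0.93659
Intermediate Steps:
Add(Mul(Mul(Pow(-2, 2), Add(2, 9)), Pow(Function('E')(71, 70), -1)), Mul(Pow(24, 2), Pow(1870, -1))) = Add(Mul(Mul(Pow(-2, 2), Add(2, 9)), Pow(70, -1)), Mul(Pow(24, 2), Pow(1870, -1))) = Add(Mul(Mul(4, 11), Rational(1, 70)), Mul(576, Rational(1, 1870))) = Add(Mul(44, Rational(1, 70)), Rational(288, 935)) = Add(Rational(22, 35), Rational(288, 935)) = Rational(1226, 1309)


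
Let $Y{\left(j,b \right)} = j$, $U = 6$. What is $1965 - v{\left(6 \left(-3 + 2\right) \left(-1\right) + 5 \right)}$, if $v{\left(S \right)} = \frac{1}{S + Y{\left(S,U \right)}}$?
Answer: $\frac{43229}{22} \approx 1965.0$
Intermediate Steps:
$v{\left(S \right)} = \frac{1}{2 S}$ ($v{\left(S \right)} = \frac{1}{S + S} = \frac{1}{2 S}$)
$1965 - v{\left(6 \left(-3 + 2\right) \left(-1\right) + 5 \right)} = 1965 - \frac{1}{2 \left(6 \left(-3 + 2\right) \left(-1\right) + 5\right)} = 1965 - \frac{1}{2 \left(6 \left(\left(-1\right) \left(-1\right)\right) + 5\right)} = 1965 - \frac{1}{2 \left(6 \cdot 1 + 5\right)} = 1965 - \frac{1}{2 \left(6 + 5\right)} = 1965 - \frac{1}{2 \cdot 11} = 1965 - \frac{1}{2} \cdot \frac{1}{11} = 1965 - \frac{1}{22} = \frac{43229}{22}$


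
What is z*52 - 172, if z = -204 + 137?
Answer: -3656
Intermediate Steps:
z = -67
z*52 - 172 = -67*52 - 172 = -3484 - 172 = -3656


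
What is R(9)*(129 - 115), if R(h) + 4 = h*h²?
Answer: 10150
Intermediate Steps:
R(h) = -4 + h³ (R(h) = -4 + h*h² = -4 + h³)
R(9)*(129 - 115) = (-4 + 9³)*(129 - 115) = (-4 + 729)*14 = 725*14 = 10150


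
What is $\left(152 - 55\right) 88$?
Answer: $8536$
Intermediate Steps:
$\left(152 - 55\right) 88 = 97 \cdot 88 = 8536$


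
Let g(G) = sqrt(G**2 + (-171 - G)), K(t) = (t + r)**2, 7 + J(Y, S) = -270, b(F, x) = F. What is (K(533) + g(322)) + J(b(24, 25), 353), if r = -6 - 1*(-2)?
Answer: 279564 + sqrt(103191) ≈ 2.7989e+5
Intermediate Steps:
J(Y, S) = -277 (J(Y, S) = -7 - 270 = -277)
r = -4 (r = -6 + 2 = -4)
K(t) = (-4 + t)**2 (K(t) = (t - 4)**2 = (-4 + t)**2)
g(G) = sqrt(-171 + G**2 - G)
(K(533) + g(322)) + J(b(24, 25), 353) = ((-4 + 533)**2 + sqrt(-171 + 322**2 - 1*322)) - 277 = (529**2 + sqrt(-171 + 103684 - 322)) - 277 = (279841 + sqrt(103191)) - 277 = 279564 + sqrt(103191)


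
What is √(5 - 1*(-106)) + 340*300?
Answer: 102000 + √111 ≈ 1.0201e+5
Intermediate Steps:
√(5 - 1*(-106)) + 340*300 = √(5 + 106) + 102000 = √111 + 102000 = 102000 + √111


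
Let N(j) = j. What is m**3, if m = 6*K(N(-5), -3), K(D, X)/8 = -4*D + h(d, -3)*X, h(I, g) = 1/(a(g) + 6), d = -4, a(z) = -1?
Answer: 100934332416/125 ≈ 8.0747e+8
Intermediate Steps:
h(I, g) = 1/5 (h(I, g) = 1/(-1 + 6) = 1/5)
K(D, X) = -32*D + 8*X/5 (K(D, X) = 8*(-4*D + X/5) = -32*D + 8*X/5)
m = 4656/5 (m = 6*(-32*(-5) + (8/5)*(-3)) = 6*(160 - 24/5) = 6*(776/5) = 4656/5 ≈ 931.20)
m**3 = (4656/5)**3 = 100934332416/125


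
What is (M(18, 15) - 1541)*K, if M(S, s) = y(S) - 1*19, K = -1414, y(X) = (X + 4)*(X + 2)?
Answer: 1583680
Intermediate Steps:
y(X) = (2 + X)*(4 + X) (y(X) = (4 + X)*(2 + X) = (2 + X)*(4 + X))
M(S, s) = -11 + S² + 6*S (M(S, s) = (8 + S² + 6*S) - 1*19 = (8 + S² + 6*S) - 19 = -11 + S² + 6*S)
(M(18, 15) - 1541)*K = ((-11 + 18² + 6*18) - 1541)*(-1414) = ((-11 + 324 + 108) - 1541)*(-1414) = (421 - 1541)*(-1414) = -1120*(-1414) = 1583680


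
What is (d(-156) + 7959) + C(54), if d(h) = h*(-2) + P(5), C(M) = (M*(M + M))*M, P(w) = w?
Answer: 323204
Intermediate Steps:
C(M) = 2*M³ (C(M) = (M*(2*M))*M = (2*M²)*M = 2*M³)
d(h) = 5 - 2*h (d(h) = h*(-2) + 5 = -2*h + 5 = 5 - 2*h)
(d(-156) + 7959) + C(54) = ((5 - 2*(-156)) + 7959) + 2*54³ = ((5 + 312) + 7959) + 2*157464 = (317 + 7959) + 314928 = 8276 + 314928 = 323204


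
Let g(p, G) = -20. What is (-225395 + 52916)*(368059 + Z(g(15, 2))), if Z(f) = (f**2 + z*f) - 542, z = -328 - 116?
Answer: -64989569763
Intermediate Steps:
z = -444
Z(f) = -542 + f**2 - 444*f (Z(f) = (f**2 - 444*f) - 542 = -542 + f**2 - 444*f)
(-225395 + 52916)*(368059 + Z(g(15, 2))) = (-225395 + 52916)*(368059 + (-542 + (-20)**2 - 444*(-20))) = -172479*(368059 + (-542 + 400 + 8880)) = -172479*(368059 + 8738) = -172479*376797 = -64989569763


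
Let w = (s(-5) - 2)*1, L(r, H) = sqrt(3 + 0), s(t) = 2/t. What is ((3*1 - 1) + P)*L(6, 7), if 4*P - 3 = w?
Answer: 43*sqrt(3)/20 ≈ 3.7239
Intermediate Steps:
L(r, H) = sqrt(3)
w = -12/5 (w = (2/(-5) - 2)*1 = (2*(-1/5) - 2)*1 = (-2/5 - 2)*1 = -12/5*1 = -12/5 ≈ -2.4000)
P = 3/20 (P = 3/4 + (1/4)*(-12/5) = 3/4 - 3/5 = 3/20 ≈ 0.15000)
((3*1 - 1) + P)*L(6, 7) = ((3*1 - 1) + 3/20)*sqrt(3) = ((3 - 1) + 3/20)*sqrt(3) = (2 + 3/20)*sqrt(3) = 43*sqrt(3)/20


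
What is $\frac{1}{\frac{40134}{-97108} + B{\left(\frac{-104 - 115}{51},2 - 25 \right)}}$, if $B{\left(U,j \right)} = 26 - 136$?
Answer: $- \frac{48554}{5361007} \approx -0.0090569$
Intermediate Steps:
$B{\left(U,j \right)} = -110$
$\frac{1}{\frac{40134}{-97108} + B{\left(\frac{-104 - 115}{51},2 - 25 \right)}} = \frac{1}{\frac{40134}{-97108} - 110} = \frac{1}{40134 \left(- \frac{1}{97108}\right) - 110} = \frac{1}{- \frac{20067}{48554} - 110} = \frac{1}{- \frac{5361007}{48554}} = - \frac{48554}{5361007}$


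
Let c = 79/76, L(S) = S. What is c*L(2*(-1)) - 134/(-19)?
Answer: 189/38 ≈ 4.9737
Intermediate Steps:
c = 79/76 (c = 79*(1/76) = 79/76 ≈ 1.0395)
c*L(2*(-1)) - 134/(-19) = 79*(2*(-1))/76 - 134/(-19) = (79/76)*(-2) - 134*(-1/19) = -79/38 + 134/19 = 189/38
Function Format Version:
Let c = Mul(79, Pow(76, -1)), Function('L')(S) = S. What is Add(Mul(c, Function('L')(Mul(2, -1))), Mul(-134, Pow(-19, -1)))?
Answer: Rational(189, 38) ≈ 4.9737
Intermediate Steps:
c = Rational(79, 76) (c = Mul(79, Rational(1, 76)) = Rational(79, 76) ≈ 1.0395)
Add(Mul(c, Function('L')(Mul(2, -1))), Mul(-134, Pow(-19, -1))) = Add(Mul(Rational(79, 76), Mul(2, -1)), Mul(-134, Pow(-19, -1))) = Add(Mul(Rational(79, 76), -2), Mul(-134, Rational(-1, 19))) = Add(Rational(-79, 38), Rational(134, 19)) = Rational(189, 38)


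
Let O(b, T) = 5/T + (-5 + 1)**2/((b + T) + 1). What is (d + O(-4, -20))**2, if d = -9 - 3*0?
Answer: 837225/8464 ≈ 98.916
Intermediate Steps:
d = -9 (d = -9 + 0 = -9)
O(b, T) = 5/T + 16/(1 + T + b) (O(b, T) = 5/T + (-4)**2/((T + b) + 1) = 5/T + 16/(1 + T + b))
(d + O(-4, -20))**2 = (-9 + (5 + 5*(-4) + 21*(-20))/((-20)*(1 - 20 - 4)))**2 = (-9 - 1/20*(5 - 20 - 420)/(-23))**2 = (-9 - 1/20*(-1/23)*(-435))**2 = (-9 - 87/92)**2 = (-915/92)**2 = 837225/8464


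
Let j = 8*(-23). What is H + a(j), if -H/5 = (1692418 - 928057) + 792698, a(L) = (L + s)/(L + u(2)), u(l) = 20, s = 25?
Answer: -1276788221/164 ≈ -7.7853e+6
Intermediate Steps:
j = -184
a(L) = (25 + L)/(20 + L) (a(L) = (L + 25)/(L + 20) = (25 + L)/(20 + L))
H = -7785295 (H = -5*((1692418 - 928057) + 792698) = -5*(764361 + 792698) = -5*1557059 = -7785295)
H + a(j) = -7785295 + (25 - 184)/(20 - 184) = -7785295 - 159/(-164) = -7785295 - 1/164*(-159) = -7785295 + 159/164 = -1276788221/164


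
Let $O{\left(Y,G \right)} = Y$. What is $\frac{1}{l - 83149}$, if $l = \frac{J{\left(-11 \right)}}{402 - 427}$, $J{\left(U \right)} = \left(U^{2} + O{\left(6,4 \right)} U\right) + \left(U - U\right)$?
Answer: $- \frac{5}{415756} \approx -1.2026 \cdot 10^{-5}$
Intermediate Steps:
$J{\left(U \right)} = U^{2} + 6 U$ ($J{\left(U \right)} = \left(U^{2} + 6 U\right) + \left(U - U\right) = \left(U^{2} + 6 U\right) + 0 = U^{2} + 6 U$)
$l = - \frac{11}{5}$ ($l = \frac{\left(-11\right) \left(6 - 11\right)}{402 - 427} = \frac{\left(-11\right) \left(-5\right)}{-25} = \left(- \frac{1}{25}\right) 55 = - \frac{11}{5} \approx -2.2$)
$\frac{1}{l - 83149} = \frac{1}{- \frac{11}{5} - 83149} = \frac{1}{- \frac{415756}{5}} = - \frac{5}{415756}$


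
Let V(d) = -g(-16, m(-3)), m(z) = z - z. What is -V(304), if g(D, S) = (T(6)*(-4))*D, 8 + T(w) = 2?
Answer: -384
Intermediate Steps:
T(w) = -6 (T(w) = -8 + 2 = -6)
m(z) = 0
g(D, S) = 24*D (g(D, S) = (-6*(-4))*D = 24*D)
V(d) = 384 (V(d) = -24*(-16) = -1*(-384) = 384)
-V(304) = -1*384 = -384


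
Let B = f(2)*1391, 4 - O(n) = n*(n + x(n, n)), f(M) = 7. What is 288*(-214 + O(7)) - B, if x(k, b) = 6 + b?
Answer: -110537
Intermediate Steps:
O(n) = 4 - n*(6 + 2*n) (O(n) = 4 - n*(n + (6 + n)) = 4 - n*(6 + 2*n))
B = 9737 (B = 7*1391 = 9737)
288*(-214 + O(7)) - B = 288*(-214 + (4 - 1*7**2 - 1*7*(6 + 7))) - 1*9737 = 288*(-214 + (4 - 1*49 - 1*7*13)) - 9737 = 288*(-214 + (4 - 49 - 91)) - 9737 = 288*(-214 - 136) - 9737 = 288*(-350) - 9737 = -100800 - 9737 = -110537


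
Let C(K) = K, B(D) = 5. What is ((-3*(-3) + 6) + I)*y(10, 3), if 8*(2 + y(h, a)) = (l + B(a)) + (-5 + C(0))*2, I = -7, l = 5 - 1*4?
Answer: -20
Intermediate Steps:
l = 1 (l = 5 - 4 = 1)
y(h, a) = -5/2 (y(h, a) = -2 + ((1 + 5) + (-5 + 0)*2)/8 = -2 + (6 - 5*2)/8 = -2 + (6 - 10)/8 = -2 + (1/8)*(-4) = -2 - 1/2 = -5/2)
((-3*(-3) + 6) + I)*y(10, 3) = ((-3*(-3) + 6) - 7)*(-5/2) = ((9 + 6) - 7)*(-5/2) = (15 - 7)*(-5/2) = 8*(-5/2) = -20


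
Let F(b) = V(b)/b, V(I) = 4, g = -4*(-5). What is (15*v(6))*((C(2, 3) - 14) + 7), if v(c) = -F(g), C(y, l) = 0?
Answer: 21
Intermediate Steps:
g = 20
F(b) = 4/b
v(c) = -⅕ (v(c) = -4/20 = -1*⅕ = -⅕)
(15*v(6))*((C(2, 3) - 14) + 7) = (15*(-⅕))*((0 - 14) + 7) = -3*(-14 + 7) = -3*(-7) = 21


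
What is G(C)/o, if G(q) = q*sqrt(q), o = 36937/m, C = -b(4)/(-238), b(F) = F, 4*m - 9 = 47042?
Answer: 47051*sqrt(238)/1046129714 ≈ 0.00069386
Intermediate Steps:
m = 47051/4 (m = 9/4 + (1/4)*47042 = 9/4 + 23521/2 = 47051/4 ≈ 11763.)
C = 2/119 (C = -4/(-238) = -4*(-1)/238 = -1*(-2/119) = 2/119 ≈ 0.016807)
o = 147748/47051 (o = 36937/(47051/4) = 36937*(4/47051) = 147748/47051 ≈ 3.1402)
G(q) = q**(3/2)
G(C)/o = (2/119)**(3/2)/(147748/47051) = (2*sqrt(238)/14161)*(47051/147748) = 47051*sqrt(238)/1046129714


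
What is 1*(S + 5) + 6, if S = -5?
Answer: 6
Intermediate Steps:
1*(S + 5) + 6 = 1*(-5 + 5) + 6 = 1*0 + 6 = 0 + 6 = 6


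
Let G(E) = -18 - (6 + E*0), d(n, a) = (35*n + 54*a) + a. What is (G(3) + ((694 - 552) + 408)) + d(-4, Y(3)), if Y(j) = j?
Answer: 551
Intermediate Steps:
d(n, a) = 35*n + 55*a
G(E) = -24 (G(E) = -18 - (6 + 0) = -18 - 1*6 = -18 - 6 = -24)
(G(3) + ((694 - 552) + 408)) + d(-4, Y(3)) = (-24 + ((694 - 552) + 408)) + (35*(-4) + 55*3) = (-24 + (142 + 408)) + (-140 + 165) = (-24 + 550) + 25 = 526 + 25 = 551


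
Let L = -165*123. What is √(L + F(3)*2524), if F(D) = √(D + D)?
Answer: √(-20295 + 2524*√6) ≈ 118.8*I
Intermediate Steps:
F(D) = √2*√D (F(D) = √(2*D) = √2*√D)
L = -20295
√(L + F(3)*2524) = √(-20295 + (√2*√3)*2524) = √(-20295 + √6*2524) = √(-20295 + 2524*√6)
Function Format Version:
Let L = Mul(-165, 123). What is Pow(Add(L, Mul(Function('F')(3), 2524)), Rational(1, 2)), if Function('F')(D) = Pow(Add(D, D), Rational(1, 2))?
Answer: Pow(Add(-20295, Mul(2524, Pow(6, Rational(1, 2)))), Rational(1, 2)) ≈ Mul(118.80, I)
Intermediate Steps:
Function('F')(D) = Mul(Pow(2, Rational(1, 2)), Pow(D, Rational(1, 2))) (Function('F')(D) = Pow(Mul(2, D), Rational(1, 2)) = Mul(Pow(2, Rational(1, 2)), Pow(D, Rational(1, 2))))
L = -20295
Pow(Add(L, Mul(Function('F')(3), 2524)), Rational(1, 2)) = Pow(Add(-20295, Mul(Mul(Pow(2, Rational(1, 2)), Pow(3, Rational(1, 2))), 2524)), Rational(1, 2)) = Pow(Add(-20295, Mul(Pow(6, Rational(1, 2)), 2524)), Rational(1, 2)) = Pow(Add(-20295, Mul(2524, Pow(6, Rational(1, 2)))), Rational(1, 2))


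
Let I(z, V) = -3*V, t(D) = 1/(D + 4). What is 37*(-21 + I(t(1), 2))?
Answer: -999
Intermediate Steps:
t(D) = 1/(4 + D)
37*(-21 + I(t(1), 2)) = 37*(-21 - 3*2) = 37*(-21 - 6) = 37*(-27) = -999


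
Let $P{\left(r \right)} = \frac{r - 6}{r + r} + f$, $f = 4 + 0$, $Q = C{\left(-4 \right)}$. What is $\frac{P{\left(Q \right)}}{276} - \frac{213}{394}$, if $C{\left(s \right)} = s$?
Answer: $- \frac{37813}{72496} \approx -0.52159$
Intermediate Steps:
$Q = -4$
$f = 4$
$P{\left(r \right)} = 4 + \frac{-6 + r}{2 r}$ ($P{\left(r \right)} = \frac{r - 6}{r + r} + 4 = \frac{-6 + r}{2 r} + 4 = 4 + \frac{-6 + r}{2 r}$)
$\frac{P{\left(Q \right)}}{276} - \frac{213}{394} = \frac{\frac{9}{2} - \frac{3}{-4}}{276} - \frac{213}{394} = \left(\frac{9}{2} - - \frac{3}{4}\right) \frac{1}{276} - \frac{213}{394} = \left(\frac{9}{2} + \frac{3}{4}\right) \frac{1}{276} - \frac{213}{394} = \frac{21}{4} \cdot \frac{1}{276} - \frac{213}{394} = \frac{7}{368} - \frac{213}{394} = - \frac{37813}{72496}$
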